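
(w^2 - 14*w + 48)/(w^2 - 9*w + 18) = (w - 8)/(w - 3)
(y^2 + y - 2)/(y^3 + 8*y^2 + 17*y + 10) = (y - 1)/(y^2 + 6*y + 5)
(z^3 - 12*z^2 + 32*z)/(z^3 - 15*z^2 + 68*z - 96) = z/(z - 3)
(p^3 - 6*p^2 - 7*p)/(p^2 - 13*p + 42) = p*(p + 1)/(p - 6)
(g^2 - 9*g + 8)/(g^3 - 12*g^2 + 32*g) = (g - 1)/(g*(g - 4))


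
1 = 1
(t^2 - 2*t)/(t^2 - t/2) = 2*(t - 2)/(2*t - 1)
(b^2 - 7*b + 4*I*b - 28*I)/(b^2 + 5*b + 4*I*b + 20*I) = (b - 7)/(b + 5)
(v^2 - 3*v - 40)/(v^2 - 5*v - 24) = (v + 5)/(v + 3)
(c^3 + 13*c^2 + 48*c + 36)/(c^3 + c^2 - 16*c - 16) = (c^2 + 12*c + 36)/(c^2 - 16)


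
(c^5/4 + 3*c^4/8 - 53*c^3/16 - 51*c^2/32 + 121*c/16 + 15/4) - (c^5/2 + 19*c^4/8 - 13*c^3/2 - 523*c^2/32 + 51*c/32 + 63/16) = -c^5/4 - 2*c^4 + 51*c^3/16 + 59*c^2/4 + 191*c/32 - 3/16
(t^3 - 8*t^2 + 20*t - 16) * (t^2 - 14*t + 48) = t^5 - 22*t^4 + 180*t^3 - 680*t^2 + 1184*t - 768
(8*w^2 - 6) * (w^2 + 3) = 8*w^4 + 18*w^2 - 18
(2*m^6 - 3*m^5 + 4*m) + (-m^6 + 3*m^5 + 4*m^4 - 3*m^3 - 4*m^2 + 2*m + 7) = m^6 + 4*m^4 - 3*m^3 - 4*m^2 + 6*m + 7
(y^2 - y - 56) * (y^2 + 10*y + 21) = y^4 + 9*y^3 - 45*y^2 - 581*y - 1176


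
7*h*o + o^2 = o*(7*h + o)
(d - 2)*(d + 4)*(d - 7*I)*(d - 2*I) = d^4 + 2*d^3 - 9*I*d^3 - 22*d^2 - 18*I*d^2 - 28*d + 72*I*d + 112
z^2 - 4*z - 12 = (z - 6)*(z + 2)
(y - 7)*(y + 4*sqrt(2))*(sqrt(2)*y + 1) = sqrt(2)*y^3 - 7*sqrt(2)*y^2 + 9*y^2 - 63*y + 4*sqrt(2)*y - 28*sqrt(2)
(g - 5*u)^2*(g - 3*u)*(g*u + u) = g^4*u - 13*g^3*u^2 + g^3*u + 55*g^2*u^3 - 13*g^2*u^2 - 75*g*u^4 + 55*g*u^3 - 75*u^4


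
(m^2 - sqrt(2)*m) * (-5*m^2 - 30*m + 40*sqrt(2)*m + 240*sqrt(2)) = -5*m^4 - 30*m^3 + 45*sqrt(2)*m^3 - 80*m^2 + 270*sqrt(2)*m^2 - 480*m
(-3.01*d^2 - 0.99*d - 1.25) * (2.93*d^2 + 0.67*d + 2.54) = -8.8193*d^4 - 4.9174*d^3 - 11.9712*d^2 - 3.3521*d - 3.175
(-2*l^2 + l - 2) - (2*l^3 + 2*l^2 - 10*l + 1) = -2*l^3 - 4*l^2 + 11*l - 3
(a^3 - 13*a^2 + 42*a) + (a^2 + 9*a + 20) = a^3 - 12*a^2 + 51*a + 20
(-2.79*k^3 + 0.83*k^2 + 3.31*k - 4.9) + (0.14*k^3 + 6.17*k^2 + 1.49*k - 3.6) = -2.65*k^3 + 7.0*k^2 + 4.8*k - 8.5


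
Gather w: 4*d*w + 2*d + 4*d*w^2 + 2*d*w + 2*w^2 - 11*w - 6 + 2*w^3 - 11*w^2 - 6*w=2*d + 2*w^3 + w^2*(4*d - 9) + w*(6*d - 17) - 6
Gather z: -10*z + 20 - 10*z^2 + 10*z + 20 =40 - 10*z^2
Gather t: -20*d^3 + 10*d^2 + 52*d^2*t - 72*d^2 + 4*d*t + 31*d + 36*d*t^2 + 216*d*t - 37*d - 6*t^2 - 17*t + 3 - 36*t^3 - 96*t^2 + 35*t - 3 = -20*d^3 - 62*d^2 - 6*d - 36*t^3 + t^2*(36*d - 102) + t*(52*d^2 + 220*d + 18)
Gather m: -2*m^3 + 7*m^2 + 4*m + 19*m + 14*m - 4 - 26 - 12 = -2*m^3 + 7*m^2 + 37*m - 42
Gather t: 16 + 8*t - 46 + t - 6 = 9*t - 36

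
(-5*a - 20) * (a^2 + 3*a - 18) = -5*a^3 - 35*a^2 + 30*a + 360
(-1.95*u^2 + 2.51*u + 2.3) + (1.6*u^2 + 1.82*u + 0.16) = -0.35*u^2 + 4.33*u + 2.46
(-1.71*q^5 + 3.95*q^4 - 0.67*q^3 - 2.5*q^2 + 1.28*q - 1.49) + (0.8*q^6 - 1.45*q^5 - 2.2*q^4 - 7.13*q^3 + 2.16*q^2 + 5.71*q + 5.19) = 0.8*q^6 - 3.16*q^5 + 1.75*q^4 - 7.8*q^3 - 0.34*q^2 + 6.99*q + 3.7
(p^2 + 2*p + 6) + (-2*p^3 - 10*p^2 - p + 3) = -2*p^3 - 9*p^2 + p + 9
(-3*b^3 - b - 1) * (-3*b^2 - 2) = 9*b^5 + 9*b^3 + 3*b^2 + 2*b + 2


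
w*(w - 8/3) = w^2 - 8*w/3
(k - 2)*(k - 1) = k^2 - 3*k + 2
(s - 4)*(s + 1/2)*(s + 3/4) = s^3 - 11*s^2/4 - 37*s/8 - 3/2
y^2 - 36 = (y - 6)*(y + 6)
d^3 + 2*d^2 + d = d*(d + 1)^2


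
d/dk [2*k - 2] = 2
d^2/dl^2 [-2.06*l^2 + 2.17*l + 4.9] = -4.12000000000000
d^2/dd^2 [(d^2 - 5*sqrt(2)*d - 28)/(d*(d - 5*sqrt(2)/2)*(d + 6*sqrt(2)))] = 4*(2*d^6 - 30*sqrt(2)*d^5 - 366*d^4 - 1903*sqrt(2)*d^3 + 924*d^2 + 17640*sqrt(2)*d - 50400)/(d^3*(4*d^6 + 42*sqrt(2)*d^5 - 66*d^4 - 2177*sqrt(2)*d^3 + 1980*d^2 + 37800*sqrt(2)*d - 108000))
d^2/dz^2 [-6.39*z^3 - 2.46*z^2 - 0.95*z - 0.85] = -38.34*z - 4.92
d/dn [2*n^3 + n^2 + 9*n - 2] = 6*n^2 + 2*n + 9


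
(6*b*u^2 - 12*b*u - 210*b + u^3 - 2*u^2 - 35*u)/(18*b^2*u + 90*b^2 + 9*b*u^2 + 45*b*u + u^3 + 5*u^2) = (u - 7)/(3*b + u)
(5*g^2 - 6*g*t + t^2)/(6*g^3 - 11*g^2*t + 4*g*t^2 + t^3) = (-5*g + t)/(-6*g^2 + 5*g*t + t^2)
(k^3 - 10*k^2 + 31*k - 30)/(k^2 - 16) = (k^3 - 10*k^2 + 31*k - 30)/(k^2 - 16)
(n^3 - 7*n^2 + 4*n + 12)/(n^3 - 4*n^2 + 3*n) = (n^3 - 7*n^2 + 4*n + 12)/(n*(n^2 - 4*n + 3))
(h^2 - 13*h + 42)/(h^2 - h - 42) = (h - 6)/(h + 6)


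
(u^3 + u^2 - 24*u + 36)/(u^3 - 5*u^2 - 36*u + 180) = (u^2 - 5*u + 6)/(u^2 - 11*u + 30)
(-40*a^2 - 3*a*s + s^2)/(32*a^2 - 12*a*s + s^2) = (5*a + s)/(-4*a + s)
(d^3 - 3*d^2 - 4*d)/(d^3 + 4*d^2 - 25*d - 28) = d/(d + 7)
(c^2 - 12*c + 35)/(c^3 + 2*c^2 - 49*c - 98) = (c - 5)/(c^2 + 9*c + 14)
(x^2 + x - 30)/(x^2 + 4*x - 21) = (x^2 + x - 30)/(x^2 + 4*x - 21)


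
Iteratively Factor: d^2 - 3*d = (d - 3)*(d)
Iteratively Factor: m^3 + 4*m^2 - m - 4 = (m + 1)*(m^2 + 3*m - 4) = (m - 1)*(m + 1)*(m + 4)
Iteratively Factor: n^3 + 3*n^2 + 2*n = (n + 2)*(n^2 + n) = n*(n + 2)*(n + 1)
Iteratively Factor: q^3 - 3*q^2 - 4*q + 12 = (q - 3)*(q^2 - 4) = (q - 3)*(q - 2)*(q + 2)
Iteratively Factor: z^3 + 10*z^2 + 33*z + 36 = (z + 3)*(z^2 + 7*z + 12) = (z + 3)^2*(z + 4)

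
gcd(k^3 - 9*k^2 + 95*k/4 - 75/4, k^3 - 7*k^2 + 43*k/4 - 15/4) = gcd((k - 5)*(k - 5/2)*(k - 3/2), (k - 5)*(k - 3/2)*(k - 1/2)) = k^2 - 13*k/2 + 15/2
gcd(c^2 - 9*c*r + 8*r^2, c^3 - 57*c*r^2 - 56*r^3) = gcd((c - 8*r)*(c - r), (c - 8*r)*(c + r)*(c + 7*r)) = -c + 8*r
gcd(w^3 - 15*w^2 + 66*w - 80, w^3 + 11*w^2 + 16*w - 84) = w - 2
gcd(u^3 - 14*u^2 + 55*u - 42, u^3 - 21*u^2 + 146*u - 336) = u^2 - 13*u + 42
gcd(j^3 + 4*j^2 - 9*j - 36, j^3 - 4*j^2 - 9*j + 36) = j^2 - 9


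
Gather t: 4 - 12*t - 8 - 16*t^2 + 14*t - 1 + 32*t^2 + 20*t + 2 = 16*t^2 + 22*t - 3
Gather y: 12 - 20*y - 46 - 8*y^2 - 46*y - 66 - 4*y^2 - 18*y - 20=-12*y^2 - 84*y - 120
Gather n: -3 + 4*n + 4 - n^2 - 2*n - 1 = -n^2 + 2*n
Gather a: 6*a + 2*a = 8*a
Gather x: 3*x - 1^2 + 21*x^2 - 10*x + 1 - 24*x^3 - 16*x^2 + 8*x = -24*x^3 + 5*x^2 + x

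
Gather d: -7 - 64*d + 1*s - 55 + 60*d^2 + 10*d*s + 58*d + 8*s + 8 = 60*d^2 + d*(10*s - 6) + 9*s - 54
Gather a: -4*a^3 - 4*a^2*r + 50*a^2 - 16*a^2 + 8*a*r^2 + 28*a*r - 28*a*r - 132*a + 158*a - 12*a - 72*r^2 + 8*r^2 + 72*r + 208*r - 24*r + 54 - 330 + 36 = -4*a^3 + a^2*(34 - 4*r) + a*(8*r^2 + 14) - 64*r^2 + 256*r - 240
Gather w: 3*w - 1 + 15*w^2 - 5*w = 15*w^2 - 2*w - 1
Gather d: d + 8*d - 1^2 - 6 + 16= 9*d + 9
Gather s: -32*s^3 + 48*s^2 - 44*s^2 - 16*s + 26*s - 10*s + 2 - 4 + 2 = -32*s^3 + 4*s^2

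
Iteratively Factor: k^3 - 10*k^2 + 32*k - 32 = (k - 2)*(k^2 - 8*k + 16) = (k - 4)*(k - 2)*(k - 4)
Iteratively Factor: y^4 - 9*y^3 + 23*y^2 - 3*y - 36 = (y + 1)*(y^3 - 10*y^2 + 33*y - 36) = (y - 4)*(y + 1)*(y^2 - 6*y + 9) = (y - 4)*(y - 3)*(y + 1)*(y - 3)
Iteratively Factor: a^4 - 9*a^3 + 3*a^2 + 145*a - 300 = (a - 5)*(a^3 - 4*a^2 - 17*a + 60) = (a - 5)*(a + 4)*(a^2 - 8*a + 15) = (a - 5)*(a - 3)*(a + 4)*(a - 5)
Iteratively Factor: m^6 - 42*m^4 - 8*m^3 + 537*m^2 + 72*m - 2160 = (m + 3)*(m^5 - 3*m^4 - 33*m^3 + 91*m^2 + 264*m - 720) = (m - 3)*(m + 3)*(m^4 - 33*m^2 - 8*m + 240) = (m - 5)*(m - 3)*(m + 3)*(m^3 + 5*m^2 - 8*m - 48) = (m - 5)*(m - 3)*(m + 3)*(m + 4)*(m^2 + m - 12) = (m - 5)*(m - 3)*(m + 3)*(m + 4)^2*(m - 3)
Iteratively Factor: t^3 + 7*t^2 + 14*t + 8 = (t + 4)*(t^2 + 3*t + 2) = (t + 1)*(t + 4)*(t + 2)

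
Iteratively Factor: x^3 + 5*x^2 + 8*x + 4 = (x + 2)*(x^2 + 3*x + 2) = (x + 2)^2*(x + 1)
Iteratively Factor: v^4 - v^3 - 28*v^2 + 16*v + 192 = (v - 4)*(v^3 + 3*v^2 - 16*v - 48) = (v - 4)*(v + 4)*(v^2 - v - 12) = (v - 4)^2*(v + 4)*(v + 3)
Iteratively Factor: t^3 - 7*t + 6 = (t + 3)*(t^2 - 3*t + 2) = (t - 2)*(t + 3)*(t - 1)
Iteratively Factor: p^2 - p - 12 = (p + 3)*(p - 4)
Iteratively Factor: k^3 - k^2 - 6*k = (k)*(k^2 - k - 6) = k*(k + 2)*(k - 3)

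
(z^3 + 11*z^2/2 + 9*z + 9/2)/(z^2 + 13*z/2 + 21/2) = (2*z^2 + 5*z + 3)/(2*z + 7)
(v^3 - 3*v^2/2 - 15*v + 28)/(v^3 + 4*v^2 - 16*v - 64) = (v^2 - 11*v/2 + 7)/(v^2 - 16)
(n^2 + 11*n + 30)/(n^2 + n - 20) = (n + 6)/(n - 4)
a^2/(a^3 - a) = a/(a^2 - 1)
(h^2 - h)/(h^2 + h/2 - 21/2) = 2*h*(h - 1)/(2*h^2 + h - 21)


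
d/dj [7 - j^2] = -2*j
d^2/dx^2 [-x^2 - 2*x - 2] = -2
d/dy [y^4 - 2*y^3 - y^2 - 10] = 2*y*(2*y^2 - 3*y - 1)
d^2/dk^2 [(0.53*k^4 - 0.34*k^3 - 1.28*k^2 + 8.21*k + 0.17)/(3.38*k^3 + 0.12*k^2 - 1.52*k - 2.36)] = (-1.4210854715202e-14*k^8 - 1.4210854715202e-14*k^7 - 23.5095359999999*k^6 + 577.071432*k^5 - 22.269984*k^4 - 29.05632*k^3 + 806.578464*k^2 + 10.538736*k - 72.278176)/(38.614472*k^9 + 4.112784*k^8 - 51.949248*k^7 - 84.582096*k^6 + 17.618496*k^5 + 73.478208*k^4 + 55.54672*k^3 - 14.352576*k^2 - 25.397376*k - 13.144256)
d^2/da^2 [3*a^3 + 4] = 18*a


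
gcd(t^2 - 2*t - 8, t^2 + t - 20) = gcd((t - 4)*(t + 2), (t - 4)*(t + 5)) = t - 4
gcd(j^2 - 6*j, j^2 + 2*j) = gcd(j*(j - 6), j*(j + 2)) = j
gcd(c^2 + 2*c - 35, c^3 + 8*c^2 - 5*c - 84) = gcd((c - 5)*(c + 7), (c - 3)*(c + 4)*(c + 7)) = c + 7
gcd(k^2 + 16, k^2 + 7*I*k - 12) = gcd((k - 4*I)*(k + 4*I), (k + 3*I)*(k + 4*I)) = k + 4*I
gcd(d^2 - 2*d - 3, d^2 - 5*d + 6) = d - 3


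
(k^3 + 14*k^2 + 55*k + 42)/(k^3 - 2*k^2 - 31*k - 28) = (k^2 + 13*k + 42)/(k^2 - 3*k - 28)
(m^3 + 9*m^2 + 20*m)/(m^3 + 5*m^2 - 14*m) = (m^2 + 9*m + 20)/(m^2 + 5*m - 14)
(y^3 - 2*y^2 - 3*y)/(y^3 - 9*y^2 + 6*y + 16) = y*(y - 3)/(y^2 - 10*y + 16)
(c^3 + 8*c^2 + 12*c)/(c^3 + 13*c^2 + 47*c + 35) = c*(c^2 + 8*c + 12)/(c^3 + 13*c^2 + 47*c + 35)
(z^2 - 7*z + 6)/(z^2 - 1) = (z - 6)/(z + 1)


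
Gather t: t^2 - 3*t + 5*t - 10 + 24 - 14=t^2 + 2*t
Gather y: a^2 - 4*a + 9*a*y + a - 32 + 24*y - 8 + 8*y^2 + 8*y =a^2 - 3*a + 8*y^2 + y*(9*a + 32) - 40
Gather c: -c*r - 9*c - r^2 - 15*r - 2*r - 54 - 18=c*(-r - 9) - r^2 - 17*r - 72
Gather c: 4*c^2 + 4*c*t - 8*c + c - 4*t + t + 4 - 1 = 4*c^2 + c*(4*t - 7) - 3*t + 3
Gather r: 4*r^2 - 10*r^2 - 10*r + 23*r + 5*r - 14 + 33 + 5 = -6*r^2 + 18*r + 24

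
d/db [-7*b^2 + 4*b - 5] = 4 - 14*b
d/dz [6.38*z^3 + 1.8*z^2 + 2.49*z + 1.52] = 19.14*z^2 + 3.6*z + 2.49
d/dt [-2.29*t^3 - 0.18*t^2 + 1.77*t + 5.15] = -6.87*t^2 - 0.36*t + 1.77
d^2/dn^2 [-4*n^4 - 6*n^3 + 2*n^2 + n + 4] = -48*n^2 - 36*n + 4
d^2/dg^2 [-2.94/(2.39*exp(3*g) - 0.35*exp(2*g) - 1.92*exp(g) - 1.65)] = (2.94*(-14.34*exp(2*g) + 1.4*exp(g) + 3.84)*(-7.17*exp(2*g) + 0.7*exp(g) + 1.92)*exp(g) + (63.2394*exp(2*g) - 4.116*exp(g) - 5.6448)*(-2.39*exp(3*g) + 0.35*exp(2*g) + 1.92*exp(g) + 1.65))*exp(g)/(-2.39*exp(3*g) + 0.35*exp(2*g) + 1.92*exp(g) + 1.65)^3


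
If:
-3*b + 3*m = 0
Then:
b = m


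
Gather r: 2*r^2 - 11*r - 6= 2*r^2 - 11*r - 6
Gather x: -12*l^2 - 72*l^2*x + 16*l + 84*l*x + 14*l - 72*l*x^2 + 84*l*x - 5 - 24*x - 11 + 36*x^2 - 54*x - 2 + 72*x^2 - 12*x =-12*l^2 + 30*l + x^2*(108 - 72*l) + x*(-72*l^2 + 168*l - 90) - 18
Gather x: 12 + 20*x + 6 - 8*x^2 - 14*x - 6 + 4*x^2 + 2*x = -4*x^2 + 8*x + 12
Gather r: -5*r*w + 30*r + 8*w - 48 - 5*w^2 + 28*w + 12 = r*(30 - 5*w) - 5*w^2 + 36*w - 36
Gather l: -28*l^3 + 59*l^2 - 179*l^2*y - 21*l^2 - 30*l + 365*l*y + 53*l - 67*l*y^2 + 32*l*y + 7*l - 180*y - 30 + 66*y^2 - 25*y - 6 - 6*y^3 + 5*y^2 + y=-28*l^3 + l^2*(38 - 179*y) + l*(-67*y^2 + 397*y + 30) - 6*y^3 + 71*y^2 - 204*y - 36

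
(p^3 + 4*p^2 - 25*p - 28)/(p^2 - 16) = (p^2 + 8*p + 7)/(p + 4)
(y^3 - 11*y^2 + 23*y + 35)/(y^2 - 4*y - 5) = y - 7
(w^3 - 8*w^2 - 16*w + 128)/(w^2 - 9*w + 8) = (w^2 - 16)/(w - 1)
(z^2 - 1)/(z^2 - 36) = (z^2 - 1)/(z^2 - 36)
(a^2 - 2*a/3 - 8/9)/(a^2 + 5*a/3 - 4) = (a + 2/3)/(a + 3)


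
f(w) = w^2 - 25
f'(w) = 2*w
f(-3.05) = -15.70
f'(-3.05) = -6.10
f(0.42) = -24.82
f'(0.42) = 0.84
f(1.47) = -22.84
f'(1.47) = 2.94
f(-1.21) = -23.54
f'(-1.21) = -2.42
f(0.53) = -24.72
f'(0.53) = 1.06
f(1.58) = -22.50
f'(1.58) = 3.16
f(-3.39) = -13.51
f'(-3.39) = -6.78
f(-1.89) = -21.43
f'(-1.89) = -3.78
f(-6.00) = 11.00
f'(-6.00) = -12.00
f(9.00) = 56.00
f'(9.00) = 18.00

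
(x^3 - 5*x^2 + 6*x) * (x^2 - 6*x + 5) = x^5 - 11*x^4 + 41*x^3 - 61*x^2 + 30*x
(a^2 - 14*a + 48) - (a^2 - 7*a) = 48 - 7*a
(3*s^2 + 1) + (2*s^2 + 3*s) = 5*s^2 + 3*s + 1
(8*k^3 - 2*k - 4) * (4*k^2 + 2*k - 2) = 32*k^5 + 16*k^4 - 24*k^3 - 20*k^2 - 4*k + 8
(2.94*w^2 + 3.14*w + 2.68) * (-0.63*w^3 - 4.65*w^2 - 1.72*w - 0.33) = -1.8522*w^5 - 15.6492*w^4 - 21.3462*w^3 - 18.833*w^2 - 5.6458*w - 0.8844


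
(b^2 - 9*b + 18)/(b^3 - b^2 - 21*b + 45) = (b - 6)/(b^2 + 2*b - 15)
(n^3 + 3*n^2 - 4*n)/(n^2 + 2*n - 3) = n*(n + 4)/(n + 3)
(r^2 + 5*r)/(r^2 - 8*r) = (r + 5)/(r - 8)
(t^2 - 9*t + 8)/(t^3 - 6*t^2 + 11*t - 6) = (t - 8)/(t^2 - 5*t + 6)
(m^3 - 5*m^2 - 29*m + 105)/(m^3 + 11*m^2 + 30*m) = (m^2 - 10*m + 21)/(m*(m + 6))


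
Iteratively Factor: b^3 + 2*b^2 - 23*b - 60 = (b + 4)*(b^2 - 2*b - 15) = (b - 5)*(b + 4)*(b + 3)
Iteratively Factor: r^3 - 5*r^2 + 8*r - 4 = (r - 2)*(r^2 - 3*r + 2) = (r - 2)*(r - 1)*(r - 2)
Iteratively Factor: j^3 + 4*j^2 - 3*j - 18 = (j + 3)*(j^2 + j - 6) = (j + 3)^2*(j - 2)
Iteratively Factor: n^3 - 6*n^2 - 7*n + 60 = (n + 3)*(n^2 - 9*n + 20) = (n - 5)*(n + 3)*(n - 4)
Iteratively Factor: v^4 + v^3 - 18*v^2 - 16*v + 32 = (v + 4)*(v^3 - 3*v^2 - 6*v + 8) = (v - 4)*(v + 4)*(v^2 + v - 2) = (v - 4)*(v + 2)*(v + 4)*(v - 1)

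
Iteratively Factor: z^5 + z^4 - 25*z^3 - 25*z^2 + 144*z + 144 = (z + 4)*(z^4 - 3*z^3 - 13*z^2 + 27*z + 36) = (z - 4)*(z + 4)*(z^3 + z^2 - 9*z - 9) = (z - 4)*(z + 3)*(z + 4)*(z^2 - 2*z - 3) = (z - 4)*(z + 1)*(z + 3)*(z + 4)*(z - 3)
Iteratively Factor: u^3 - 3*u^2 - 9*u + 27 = (u - 3)*(u^2 - 9) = (u - 3)^2*(u + 3)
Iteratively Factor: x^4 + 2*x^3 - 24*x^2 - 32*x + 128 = (x - 2)*(x^3 + 4*x^2 - 16*x - 64) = (x - 2)*(x + 4)*(x^2 - 16) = (x - 2)*(x + 4)^2*(x - 4)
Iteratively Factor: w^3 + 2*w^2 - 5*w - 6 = (w + 1)*(w^2 + w - 6) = (w - 2)*(w + 1)*(w + 3)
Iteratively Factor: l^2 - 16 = (l - 4)*(l + 4)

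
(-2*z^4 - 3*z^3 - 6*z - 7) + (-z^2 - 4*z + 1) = -2*z^4 - 3*z^3 - z^2 - 10*z - 6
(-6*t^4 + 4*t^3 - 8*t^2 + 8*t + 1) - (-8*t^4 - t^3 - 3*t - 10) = 2*t^4 + 5*t^3 - 8*t^2 + 11*t + 11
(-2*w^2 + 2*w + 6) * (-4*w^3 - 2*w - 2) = 8*w^5 - 8*w^4 - 20*w^3 - 16*w - 12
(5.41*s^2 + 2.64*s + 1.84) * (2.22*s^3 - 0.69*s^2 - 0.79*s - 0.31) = 12.0102*s^5 + 2.1279*s^4 - 2.0107*s^3 - 5.0323*s^2 - 2.272*s - 0.5704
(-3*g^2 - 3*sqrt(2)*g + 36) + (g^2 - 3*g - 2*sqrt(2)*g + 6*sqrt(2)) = -2*g^2 - 5*sqrt(2)*g - 3*g + 6*sqrt(2) + 36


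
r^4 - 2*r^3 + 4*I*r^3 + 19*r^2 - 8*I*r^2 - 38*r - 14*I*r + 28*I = (r - 2)*(r - 2*I)*(r - I)*(r + 7*I)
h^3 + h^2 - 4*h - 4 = (h - 2)*(h + 1)*(h + 2)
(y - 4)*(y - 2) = y^2 - 6*y + 8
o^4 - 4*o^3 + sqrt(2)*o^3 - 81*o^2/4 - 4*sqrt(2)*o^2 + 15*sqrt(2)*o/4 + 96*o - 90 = (o - 5/2)*(o - 3/2)*(o - 3*sqrt(2))*(o + 4*sqrt(2))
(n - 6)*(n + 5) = n^2 - n - 30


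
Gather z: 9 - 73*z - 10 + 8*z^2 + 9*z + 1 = 8*z^2 - 64*z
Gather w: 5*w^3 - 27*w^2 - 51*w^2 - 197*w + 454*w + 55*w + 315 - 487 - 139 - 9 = 5*w^3 - 78*w^2 + 312*w - 320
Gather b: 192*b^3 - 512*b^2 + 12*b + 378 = 192*b^3 - 512*b^2 + 12*b + 378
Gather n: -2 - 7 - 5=-14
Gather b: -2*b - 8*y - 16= -2*b - 8*y - 16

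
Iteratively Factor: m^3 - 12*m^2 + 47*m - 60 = (m - 4)*(m^2 - 8*m + 15) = (m - 4)*(m - 3)*(m - 5)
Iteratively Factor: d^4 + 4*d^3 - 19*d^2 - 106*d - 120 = (d + 2)*(d^3 + 2*d^2 - 23*d - 60) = (d - 5)*(d + 2)*(d^2 + 7*d + 12) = (d - 5)*(d + 2)*(d + 4)*(d + 3)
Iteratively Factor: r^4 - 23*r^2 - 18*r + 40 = (r + 2)*(r^3 - 2*r^2 - 19*r + 20) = (r - 5)*(r + 2)*(r^2 + 3*r - 4) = (r - 5)*(r + 2)*(r + 4)*(r - 1)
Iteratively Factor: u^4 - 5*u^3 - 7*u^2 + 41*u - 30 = (u - 2)*(u^3 - 3*u^2 - 13*u + 15) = (u - 2)*(u - 1)*(u^2 - 2*u - 15) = (u - 5)*(u - 2)*(u - 1)*(u + 3)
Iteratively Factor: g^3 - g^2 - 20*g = (g)*(g^2 - g - 20) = g*(g + 4)*(g - 5)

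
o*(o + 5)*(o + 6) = o^3 + 11*o^2 + 30*o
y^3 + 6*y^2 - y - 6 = (y - 1)*(y + 1)*(y + 6)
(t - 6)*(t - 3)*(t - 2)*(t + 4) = t^4 - 7*t^3 - 8*t^2 + 108*t - 144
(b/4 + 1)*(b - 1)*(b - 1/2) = b^3/4 + 5*b^2/8 - 11*b/8 + 1/2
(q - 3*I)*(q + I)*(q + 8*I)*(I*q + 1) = I*q^4 - 5*q^3 + 25*I*q^2 - 5*q + 24*I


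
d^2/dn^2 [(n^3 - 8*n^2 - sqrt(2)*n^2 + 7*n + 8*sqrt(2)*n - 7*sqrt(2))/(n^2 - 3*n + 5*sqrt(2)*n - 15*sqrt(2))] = 4*(15*sqrt(2)*n^3 + 26*n^3 - 270*n^2 - 123*sqrt(2)*n^2 + 189*sqrt(2)*n + 930*n - 1530 + 11*sqrt(2))/(n^6 - 9*n^5 + 15*sqrt(2)*n^5 - 135*sqrt(2)*n^4 + 177*n^4 - 1377*n^3 + 655*sqrt(2)*n^3 - 2655*sqrt(2)*n^2 + 4050*n^2 - 4050*n + 6750*sqrt(2)*n - 6750*sqrt(2))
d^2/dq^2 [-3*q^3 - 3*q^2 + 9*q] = -18*q - 6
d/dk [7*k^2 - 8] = 14*k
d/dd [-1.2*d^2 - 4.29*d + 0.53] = -2.4*d - 4.29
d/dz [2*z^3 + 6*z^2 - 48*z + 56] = 6*z^2 + 12*z - 48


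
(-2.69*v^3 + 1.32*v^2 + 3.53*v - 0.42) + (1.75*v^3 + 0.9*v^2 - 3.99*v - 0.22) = -0.94*v^3 + 2.22*v^2 - 0.46*v - 0.64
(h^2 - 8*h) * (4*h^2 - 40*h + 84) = 4*h^4 - 72*h^3 + 404*h^2 - 672*h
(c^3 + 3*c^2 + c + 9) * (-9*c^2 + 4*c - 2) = -9*c^5 - 23*c^4 + c^3 - 83*c^2 + 34*c - 18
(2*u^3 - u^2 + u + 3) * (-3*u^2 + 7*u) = -6*u^5 + 17*u^4 - 10*u^3 - 2*u^2 + 21*u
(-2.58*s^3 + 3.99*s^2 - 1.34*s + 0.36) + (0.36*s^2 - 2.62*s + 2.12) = -2.58*s^3 + 4.35*s^2 - 3.96*s + 2.48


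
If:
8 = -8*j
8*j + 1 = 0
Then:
No Solution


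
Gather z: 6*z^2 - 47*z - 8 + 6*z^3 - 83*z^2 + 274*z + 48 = 6*z^3 - 77*z^2 + 227*z + 40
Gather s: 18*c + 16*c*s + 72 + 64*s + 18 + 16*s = 18*c + s*(16*c + 80) + 90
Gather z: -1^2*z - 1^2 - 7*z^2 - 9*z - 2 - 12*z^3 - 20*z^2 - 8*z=-12*z^3 - 27*z^2 - 18*z - 3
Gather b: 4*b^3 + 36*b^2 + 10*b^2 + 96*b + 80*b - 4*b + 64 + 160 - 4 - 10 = 4*b^3 + 46*b^2 + 172*b + 210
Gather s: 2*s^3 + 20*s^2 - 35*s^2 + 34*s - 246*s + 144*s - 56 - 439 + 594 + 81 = 2*s^3 - 15*s^2 - 68*s + 180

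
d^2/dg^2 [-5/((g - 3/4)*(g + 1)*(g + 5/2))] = 80*(-384*g^4 - 1408*g^3 - 1428*g^2 - 294*g - 331)/(512*g^9 + 4224*g^8 + 11424*g^7 + 6712*g^6 - 17268*g^5 - 20994*g^4 + 7379*g^3 + 14805*g^2 - 675*g - 3375)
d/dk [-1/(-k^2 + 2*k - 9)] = 2*(1 - k)/(k^2 - 2*k + 9)^2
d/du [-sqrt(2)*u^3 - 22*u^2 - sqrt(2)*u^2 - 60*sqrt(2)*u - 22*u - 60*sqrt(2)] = -3*sqrt(2)*u^2 - 44*u - 2*sqrt(2)*u - 60*sqrt(2) - 22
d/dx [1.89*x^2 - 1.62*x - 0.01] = 3.78*x - 1.62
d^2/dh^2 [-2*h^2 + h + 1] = -4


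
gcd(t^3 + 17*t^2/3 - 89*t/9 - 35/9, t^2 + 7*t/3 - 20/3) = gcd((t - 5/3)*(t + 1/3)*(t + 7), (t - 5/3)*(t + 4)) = t - 5/3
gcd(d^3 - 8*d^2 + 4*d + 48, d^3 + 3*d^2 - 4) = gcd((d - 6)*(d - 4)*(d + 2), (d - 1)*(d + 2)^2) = d + 2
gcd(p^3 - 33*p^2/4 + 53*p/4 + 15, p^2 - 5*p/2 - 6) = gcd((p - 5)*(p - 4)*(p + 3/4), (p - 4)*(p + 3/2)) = p - 4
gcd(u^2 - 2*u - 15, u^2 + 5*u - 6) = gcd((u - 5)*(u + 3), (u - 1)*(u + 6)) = 1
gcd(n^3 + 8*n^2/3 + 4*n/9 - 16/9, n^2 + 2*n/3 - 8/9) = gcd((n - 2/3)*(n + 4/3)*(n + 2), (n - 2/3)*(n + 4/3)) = n^2 + 2*n/3 - 8/9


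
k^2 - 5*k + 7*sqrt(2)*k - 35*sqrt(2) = (k - 5)*(k + 7*sqrt(2))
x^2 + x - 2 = (x - 1)*(x + 2)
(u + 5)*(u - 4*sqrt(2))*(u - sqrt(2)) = u^3 - 5*sqrt(2)*u^2 + 5*u^2 - 25*sqrt(2)*u + 8*u + 40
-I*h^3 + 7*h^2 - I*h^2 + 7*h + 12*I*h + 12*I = (h + 3*I)*(h + 4*I)*(-I*h - I)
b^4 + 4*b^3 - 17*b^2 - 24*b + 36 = (b - 3)*(b - 1)*(b + 2)*(b + 6)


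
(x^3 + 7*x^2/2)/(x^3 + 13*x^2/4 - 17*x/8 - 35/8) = 4*x^2/(4*x^2 - x - 5)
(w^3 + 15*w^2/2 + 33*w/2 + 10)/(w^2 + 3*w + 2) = (w^2 + 13*w/2 + 10)/(w + 2)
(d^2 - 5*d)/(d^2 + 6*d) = (d - 5)/(d + 6)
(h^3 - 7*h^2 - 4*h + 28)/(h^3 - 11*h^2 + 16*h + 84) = (h - 2)/(h - 6)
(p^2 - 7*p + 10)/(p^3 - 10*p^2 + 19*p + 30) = (p - 2)/(p^2 - 5*p - 6)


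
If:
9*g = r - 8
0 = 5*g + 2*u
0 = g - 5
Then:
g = 5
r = 53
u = -25/2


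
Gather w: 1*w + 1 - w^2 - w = 1 - w^2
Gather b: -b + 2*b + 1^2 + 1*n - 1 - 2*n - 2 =b - n - 2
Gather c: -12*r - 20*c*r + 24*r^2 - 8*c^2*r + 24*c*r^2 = -8*c^2*r + c*(24*r^2 - 20*r) + 24*r^2 - 12*r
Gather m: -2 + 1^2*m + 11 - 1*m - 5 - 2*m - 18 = -2*m - 14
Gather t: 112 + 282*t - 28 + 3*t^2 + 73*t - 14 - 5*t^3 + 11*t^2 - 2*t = -5*t^3 + 14*t^2 + 353*t + 70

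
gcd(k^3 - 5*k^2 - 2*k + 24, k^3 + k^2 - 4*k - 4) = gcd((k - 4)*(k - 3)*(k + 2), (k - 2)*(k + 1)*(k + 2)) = k + 2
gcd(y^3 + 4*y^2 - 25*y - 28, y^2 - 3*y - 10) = 1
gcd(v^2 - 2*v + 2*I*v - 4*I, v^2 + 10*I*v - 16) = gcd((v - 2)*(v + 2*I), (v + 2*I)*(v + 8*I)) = v + 2*I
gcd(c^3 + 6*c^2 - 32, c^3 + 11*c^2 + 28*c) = c + 4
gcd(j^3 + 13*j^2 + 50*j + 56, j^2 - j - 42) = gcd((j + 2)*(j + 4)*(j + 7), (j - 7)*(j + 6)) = 1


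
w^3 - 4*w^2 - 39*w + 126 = (w - 7)*(w - 3)*(w + 6)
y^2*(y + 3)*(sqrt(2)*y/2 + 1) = sqrt(2)*y^4/2 + y^3 + 3*sqrt(2)*y^3/2 + 3*y^2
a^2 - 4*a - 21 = (a - 7)*(a + 3)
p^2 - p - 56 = (p - 8)*(p + 7)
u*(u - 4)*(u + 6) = u^3 + 2*u^2 - 24*u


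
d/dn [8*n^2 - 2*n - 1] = 16*n - 2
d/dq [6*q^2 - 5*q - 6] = 12*q - 5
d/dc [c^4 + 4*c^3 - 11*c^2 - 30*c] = 4*c^3 + 12*c^2 - 22*c - 30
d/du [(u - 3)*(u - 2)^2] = (u - 2)*(3*u - 8)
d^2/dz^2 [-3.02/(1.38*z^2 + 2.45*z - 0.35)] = (11.502576*z^2 + 20.42124*z - 3.02*(2.76*z + 2.45)*(5.52*z + 4.9) - 2.91732)/(1.38*z^2 + 2.45*z - 0.35)^3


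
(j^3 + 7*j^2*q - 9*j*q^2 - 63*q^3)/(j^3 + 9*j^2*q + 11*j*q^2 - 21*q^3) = (-j + 3*q)/(-j + q)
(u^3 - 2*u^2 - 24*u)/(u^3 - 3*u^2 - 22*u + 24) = u/(u - 1)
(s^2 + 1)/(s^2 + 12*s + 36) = (s^2 + 1)/(s^2 + 12*s + 36)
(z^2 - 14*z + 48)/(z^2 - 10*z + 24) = (z - 8)/(z - 4)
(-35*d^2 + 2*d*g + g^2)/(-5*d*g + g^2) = (7*d + g)/g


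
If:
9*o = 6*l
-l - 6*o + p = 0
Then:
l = p/5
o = 2*p/15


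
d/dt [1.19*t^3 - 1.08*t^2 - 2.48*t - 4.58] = 3.57*t^2 - 2.16*t - 2.48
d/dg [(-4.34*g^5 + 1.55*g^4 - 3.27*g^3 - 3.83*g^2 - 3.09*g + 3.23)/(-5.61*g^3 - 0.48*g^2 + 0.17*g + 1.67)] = (48.6948*g^7 - 2.4459*g^6 - 4.4392*g^5 - 55.3652*g^4 - 25.4276*g^3 + 35.8439*g^2 - 9.6914*g - 5.7094)/(31.4721*g^6 + 5.3856*g^5 - 1.677*g^4 - 18.9006*g^3 - 1.5743*g^2 + 0.5678*g + 2.7889)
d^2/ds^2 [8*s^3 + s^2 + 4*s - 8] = 48*s + 2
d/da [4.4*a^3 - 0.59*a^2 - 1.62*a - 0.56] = 13.2*a^2 - 1.18*a - 1.62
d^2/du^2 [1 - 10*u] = 0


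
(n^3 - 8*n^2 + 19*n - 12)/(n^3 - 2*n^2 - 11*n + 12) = (n - 3)/(n + 3)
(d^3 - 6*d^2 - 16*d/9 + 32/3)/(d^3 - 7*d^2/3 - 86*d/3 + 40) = (d + 4/3)/(d + 5)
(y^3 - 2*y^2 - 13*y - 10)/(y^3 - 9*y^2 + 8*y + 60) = (y + 1)/(y - 6)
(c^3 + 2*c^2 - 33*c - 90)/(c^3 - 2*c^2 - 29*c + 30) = (c + 3)/(c - 1)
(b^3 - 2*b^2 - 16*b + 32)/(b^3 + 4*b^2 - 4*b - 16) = (b - 4)/(b + 2)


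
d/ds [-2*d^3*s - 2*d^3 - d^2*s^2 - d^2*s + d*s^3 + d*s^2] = d*(-2*d^2 - 2*d*s - d + 3*s^2 + 2*s)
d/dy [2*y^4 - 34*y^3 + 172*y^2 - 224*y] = 8*y^3 - 102*y^2 + 344*y - 224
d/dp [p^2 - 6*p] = 2*p - 6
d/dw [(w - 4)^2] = 2*w - 8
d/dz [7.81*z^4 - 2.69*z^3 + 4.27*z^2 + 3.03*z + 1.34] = 31.24*z^3 - 8.07*z^2 + 8.54*z + 3.03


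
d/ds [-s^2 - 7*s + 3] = -2*s - 7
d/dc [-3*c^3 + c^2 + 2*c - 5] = -9*c^2 + 2*c + 2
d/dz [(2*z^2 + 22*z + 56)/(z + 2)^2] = 2*(-7*z - 34)/(z^3 + 6*z^2 + 12*z + 8)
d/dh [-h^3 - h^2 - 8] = h*(-3*h - 2)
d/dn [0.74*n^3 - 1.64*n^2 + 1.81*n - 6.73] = 2.22*n^2 - 3.28*n + 1.81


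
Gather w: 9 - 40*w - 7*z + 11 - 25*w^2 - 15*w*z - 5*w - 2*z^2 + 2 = -25*w^2 + w*(-15*z - 45) - 2*z^2 - 7*z + 22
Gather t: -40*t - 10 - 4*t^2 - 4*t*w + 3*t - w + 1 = -4*t^2 + t*(-4*w - 37) - w - 9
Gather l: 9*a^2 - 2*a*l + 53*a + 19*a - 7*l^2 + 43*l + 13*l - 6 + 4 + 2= 9*a^2 + 72*a - 7*l^2 + l*(56 - 2*a)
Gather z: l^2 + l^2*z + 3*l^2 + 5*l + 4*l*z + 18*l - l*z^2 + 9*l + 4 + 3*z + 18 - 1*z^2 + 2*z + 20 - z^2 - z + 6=4*l^2 + 32*l + z^2*(-l - 2) + z*(l^2 + 4*l + 4) + 48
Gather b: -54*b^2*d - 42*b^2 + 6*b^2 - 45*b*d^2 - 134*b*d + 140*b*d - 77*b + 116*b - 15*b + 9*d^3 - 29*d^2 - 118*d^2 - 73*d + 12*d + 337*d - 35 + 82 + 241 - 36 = b^2*(-54*d - 36) + b*(-45*d^2 + 6*d + 24) + 9*d^3 - 147*d^2 + 276*d + 252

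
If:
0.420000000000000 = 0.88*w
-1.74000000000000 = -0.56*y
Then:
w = 0.48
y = 3.11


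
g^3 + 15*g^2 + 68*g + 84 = (g + 2)*(g + 6)*(g + 7)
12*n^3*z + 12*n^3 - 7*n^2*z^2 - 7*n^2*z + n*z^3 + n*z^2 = (-4*n + z)*(-3*n + z)*(n*z + n)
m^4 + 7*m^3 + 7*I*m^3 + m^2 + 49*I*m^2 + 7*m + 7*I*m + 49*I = (m + 7)*(m - I)*(m + I)*(m + 7*I)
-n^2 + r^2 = (-n + r)*(n + r)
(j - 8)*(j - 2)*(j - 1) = j^3 - 11*j^2 + 26*j - 16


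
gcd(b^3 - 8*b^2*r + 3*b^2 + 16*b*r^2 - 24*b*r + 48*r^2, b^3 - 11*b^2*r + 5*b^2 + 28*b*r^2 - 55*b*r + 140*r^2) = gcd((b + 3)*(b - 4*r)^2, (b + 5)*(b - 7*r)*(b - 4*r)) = -b + 4*r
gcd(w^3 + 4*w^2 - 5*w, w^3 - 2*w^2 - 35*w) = w^2 + 5*w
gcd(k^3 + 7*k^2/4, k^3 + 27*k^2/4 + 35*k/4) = k^2 + 7*k/4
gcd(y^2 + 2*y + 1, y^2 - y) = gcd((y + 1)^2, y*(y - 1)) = 1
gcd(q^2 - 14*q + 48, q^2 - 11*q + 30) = q - 6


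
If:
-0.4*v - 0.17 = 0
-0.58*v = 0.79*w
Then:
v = -0.42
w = 0.31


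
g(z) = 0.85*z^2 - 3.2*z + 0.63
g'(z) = 1.7*z - 3.2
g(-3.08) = 18.55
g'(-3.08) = -8.44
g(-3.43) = 21.61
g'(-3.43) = -9.03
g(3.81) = 0.78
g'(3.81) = 3.28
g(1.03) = -1.76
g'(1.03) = -1.45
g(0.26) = -0.14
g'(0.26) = -2.76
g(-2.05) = 10.76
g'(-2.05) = -6.68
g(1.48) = -2.24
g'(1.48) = -0.68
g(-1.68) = 8.41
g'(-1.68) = -6.06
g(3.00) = -1.32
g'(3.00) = 1.90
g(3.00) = -1.32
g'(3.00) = 1.90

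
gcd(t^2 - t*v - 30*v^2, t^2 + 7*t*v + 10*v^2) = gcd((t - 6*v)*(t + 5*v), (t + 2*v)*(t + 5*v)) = t + 5*v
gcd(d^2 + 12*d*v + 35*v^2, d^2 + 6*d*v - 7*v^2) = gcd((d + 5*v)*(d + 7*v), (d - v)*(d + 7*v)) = d + 7*v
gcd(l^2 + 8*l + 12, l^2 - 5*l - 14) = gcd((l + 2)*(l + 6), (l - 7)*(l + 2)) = l + 2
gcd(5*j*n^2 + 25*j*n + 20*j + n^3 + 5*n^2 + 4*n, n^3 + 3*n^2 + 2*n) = n + 1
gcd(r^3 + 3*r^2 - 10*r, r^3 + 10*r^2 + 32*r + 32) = 1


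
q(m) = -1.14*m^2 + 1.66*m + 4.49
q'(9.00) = -18.86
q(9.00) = -72.91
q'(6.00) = -12.02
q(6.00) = -26.59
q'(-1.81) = 5.79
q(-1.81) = -2.25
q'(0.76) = -0.07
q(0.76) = 5.09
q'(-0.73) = 3.32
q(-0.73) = 2.67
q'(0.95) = -0.51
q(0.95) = 5.04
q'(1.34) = -1.40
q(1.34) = 4.67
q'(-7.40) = 18.53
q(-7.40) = -70.22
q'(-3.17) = 8.89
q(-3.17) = -12.23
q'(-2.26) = 6.81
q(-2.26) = -5.08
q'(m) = 1.66 - 2.28*m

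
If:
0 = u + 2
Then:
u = -2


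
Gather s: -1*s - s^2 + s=-s^2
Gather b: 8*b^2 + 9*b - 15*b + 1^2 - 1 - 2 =8*b^2 - 6*b - 2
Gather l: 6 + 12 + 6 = 24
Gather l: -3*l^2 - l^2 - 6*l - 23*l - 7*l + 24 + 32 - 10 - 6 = -4*l^2 - 36*l + 40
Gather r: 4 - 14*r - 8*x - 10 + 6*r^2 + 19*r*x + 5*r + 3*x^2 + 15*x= 6*r^2 + r*(19*x - 9) + 3*x^2 + 7*x - 6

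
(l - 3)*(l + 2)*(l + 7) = l^3 + 6*l^2 - 13*l - 42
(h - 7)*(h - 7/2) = h^2 - 21*h/2 + 49/2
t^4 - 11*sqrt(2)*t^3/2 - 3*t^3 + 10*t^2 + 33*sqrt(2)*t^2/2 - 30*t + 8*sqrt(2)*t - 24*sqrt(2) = (t - 3)*(t - 4*sqrt(2))*(t - 2*sqrt(2))*(t + sqrt(2)/2)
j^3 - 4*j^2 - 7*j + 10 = (j - 5)*(j - 1)*(j + 2)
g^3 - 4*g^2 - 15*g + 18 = (g - 6)*(g - 1)*(g + 3)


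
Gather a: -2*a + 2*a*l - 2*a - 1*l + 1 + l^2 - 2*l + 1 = a*(2*l - 4) + l^2 - 3*l + 2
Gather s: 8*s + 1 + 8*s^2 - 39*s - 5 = 8*s^2 - 31*s - 4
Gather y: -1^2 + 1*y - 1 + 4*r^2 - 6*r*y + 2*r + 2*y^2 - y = 4*r^2 - 6*r*y + 2*r + 2*y^2 - 2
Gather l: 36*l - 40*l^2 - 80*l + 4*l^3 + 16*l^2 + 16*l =4*l^3 - 24*l^2 - 28*l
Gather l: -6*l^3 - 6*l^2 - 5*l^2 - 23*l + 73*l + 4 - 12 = -6*l^3 - 11*l^2 + 50*l - 8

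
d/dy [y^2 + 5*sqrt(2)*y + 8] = 2*y + 5*sqrt(2)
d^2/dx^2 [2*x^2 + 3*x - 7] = 4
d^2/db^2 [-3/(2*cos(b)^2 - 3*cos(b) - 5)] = 3*(-16*sin(b)^4 + 57*sin(b)^2 - 15*cos(b)/2 + 9*cos(3*b)/2 - 3)/(2*sin(b)^2 + 3*cos(b) + 3)^3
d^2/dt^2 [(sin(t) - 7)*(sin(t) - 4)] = 11*sin(t) + 2*cos(2*t)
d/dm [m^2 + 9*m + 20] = 2*m + 9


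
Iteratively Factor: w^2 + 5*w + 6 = (w + 2)*(w + 3)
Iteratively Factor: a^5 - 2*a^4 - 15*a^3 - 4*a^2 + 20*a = (a + 2)*(a^4 - 4*a^3 - 7*a^2 + 10*a) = (a - 1)*(a + 2)*(a^3 - 3*a^2 - 10*a) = (a - 1)*(a + 2)^2*(a^2 - 5*a) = a*(a - 1)*(a + 2)^2*(a - 5)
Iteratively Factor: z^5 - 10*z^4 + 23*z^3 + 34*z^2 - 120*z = (z + 2)*(z^4 - 12*z^3 + 47*z^2 - 60*z) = (z - 3)*(z + 2)*(z^3 - 9*z^2 + 20*z) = (z - 5)*(z - 3)*(z + 2)*(z^2 - 4*z) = (z - 5)*(z - 4)*(z - 3)*(z + 2)*(z)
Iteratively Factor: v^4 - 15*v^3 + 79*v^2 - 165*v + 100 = (v - 4)*(v^3 - 11*v^2 + 35*v - 25) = (v - 5)*(v - 4)*(v^2 - 6*v + 5) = (v - 5)*(v - 4)*(v - 1)*(v - 5)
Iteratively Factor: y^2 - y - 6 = (y - 3)*(y + 2)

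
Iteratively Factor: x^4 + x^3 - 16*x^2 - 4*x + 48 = (x + 2)*(x^3 - x^2 - 14*x + 24) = (x + 2)*(x + 4)*(x^2 - 5*x + 6) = (x - 2)*(x + 2)*(x + 4)*(x - 3)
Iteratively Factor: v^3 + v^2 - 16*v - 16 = (v + 1)*(v^2 - 16) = (v - 4)*(v + 1)*(v + 4)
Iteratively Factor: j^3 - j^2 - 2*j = (j - 2)*(j^2 + j) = (j - 2)*(j + 1)*(j)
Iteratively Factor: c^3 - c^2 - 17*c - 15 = (c - 5)*(c^2 + 4*c + 3) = (c - 5)*(c + 1)*(c + 3)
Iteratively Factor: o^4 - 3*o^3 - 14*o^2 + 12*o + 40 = (o - 5)*(o^3 + 2*o^2 - 4*o - 8) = (o - 5)*(o + 2)*(o^2 - 4) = (o - 5)*(o - 2)*(o + 2)*(o + 2)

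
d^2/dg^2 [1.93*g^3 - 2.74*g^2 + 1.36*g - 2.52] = 11.58*g - 5.48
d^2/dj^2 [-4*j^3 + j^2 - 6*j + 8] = 2 - 24*j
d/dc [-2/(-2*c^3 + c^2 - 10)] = 4*c*(1 - 3*c)/(2*c^3 - c^2 + 10)^2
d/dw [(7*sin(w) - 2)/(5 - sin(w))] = 33*cos(w)/(sin(w) - 5)^2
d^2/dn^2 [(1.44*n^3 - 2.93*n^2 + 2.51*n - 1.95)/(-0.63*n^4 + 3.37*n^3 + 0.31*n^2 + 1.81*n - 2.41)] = (-1.143072*n^9 + 6.97750199999999*n^8 - 50.9661180000001*n^7 + 148.458976*n^6 - 147.028242*n^5 - 128.352228*n^4 + 448.334304*n^3 - 156.840402*n^2 + 40.15545*n + 27.828204)/(0.250047*n^12 - 4.012659*n^11 + 21.095424*n^10 - 36.478954*n^9 + 15.546165*n^8 - 91.218606*n^7 + 74.102945*n^6 - 35.02557*n^5 + 96.827001*n^4 - 56.536126*n^3 + 18.28467*n^2 - 31.537983*n + 13.997521)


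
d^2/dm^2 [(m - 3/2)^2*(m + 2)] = 6*m - 2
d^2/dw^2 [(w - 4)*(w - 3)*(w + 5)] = 6*w - 4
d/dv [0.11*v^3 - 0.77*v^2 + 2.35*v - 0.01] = 0.33*v^2 - 1.54*v + 2.35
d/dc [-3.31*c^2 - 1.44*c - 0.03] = -6.62*c - 1.44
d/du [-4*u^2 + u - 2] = 1 - 8*u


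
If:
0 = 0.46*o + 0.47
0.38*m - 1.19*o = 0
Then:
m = -3.20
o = -1.02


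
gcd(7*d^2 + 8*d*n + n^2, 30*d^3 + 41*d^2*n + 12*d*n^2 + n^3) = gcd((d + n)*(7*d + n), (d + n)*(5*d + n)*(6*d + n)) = d + n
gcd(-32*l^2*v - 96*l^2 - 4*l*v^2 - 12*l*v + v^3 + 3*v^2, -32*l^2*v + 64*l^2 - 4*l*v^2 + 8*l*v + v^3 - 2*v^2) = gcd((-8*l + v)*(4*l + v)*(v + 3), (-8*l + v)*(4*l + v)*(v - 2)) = -32*l^2 - 4*l*v + v^2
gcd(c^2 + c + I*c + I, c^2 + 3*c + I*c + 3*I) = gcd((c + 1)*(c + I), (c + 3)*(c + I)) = c + I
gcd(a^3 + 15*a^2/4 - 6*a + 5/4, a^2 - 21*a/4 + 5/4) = a - 1/4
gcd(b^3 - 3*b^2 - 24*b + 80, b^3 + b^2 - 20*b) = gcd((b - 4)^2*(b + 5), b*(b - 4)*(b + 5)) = b^2 + b - 20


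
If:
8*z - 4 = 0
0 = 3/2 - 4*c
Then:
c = 3/8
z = 1/2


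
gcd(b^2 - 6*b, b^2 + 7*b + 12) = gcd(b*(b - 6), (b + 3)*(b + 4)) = 1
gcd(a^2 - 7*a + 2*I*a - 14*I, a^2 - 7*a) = a - 7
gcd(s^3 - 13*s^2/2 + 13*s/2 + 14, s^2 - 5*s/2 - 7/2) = s^2 - 5*s/2 - 7/2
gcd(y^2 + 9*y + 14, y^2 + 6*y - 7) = y + 7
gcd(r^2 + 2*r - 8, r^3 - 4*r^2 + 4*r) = r - 2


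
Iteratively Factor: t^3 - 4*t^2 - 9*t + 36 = (t + 3)*(t^2 - 7*t + 12) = (t - 4)*(t + 3)*(t - 3)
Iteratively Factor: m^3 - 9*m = (m - 3)*(m^2 + 3*m) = (m - 3)*(m + 3)*(m)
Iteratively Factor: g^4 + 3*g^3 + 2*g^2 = (g + 2)*(g^3 + g^2) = g*(g + 2)*(g^2 + g) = g*(g + 1)*(g + 2)*(g)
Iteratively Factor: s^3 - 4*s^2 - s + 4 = (s - 4)*(s^2 - 1) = (s - 4)*(s + 1)*(s - 1)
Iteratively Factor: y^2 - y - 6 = (y + 2)*(y - 3)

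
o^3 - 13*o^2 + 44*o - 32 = (o - 8)*(o - 4)*(o - 1)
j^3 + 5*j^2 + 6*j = j*(j + 2)*(j + 3)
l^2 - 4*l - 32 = (l - 8)*(l + 4)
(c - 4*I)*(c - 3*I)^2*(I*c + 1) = I*c^4 + 11*c^3 - 43*I*c^2 - 69*c + 36*I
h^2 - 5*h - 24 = (h - 8)*(h + 3)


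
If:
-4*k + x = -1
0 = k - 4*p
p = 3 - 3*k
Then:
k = 12/13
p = 3/13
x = 35/13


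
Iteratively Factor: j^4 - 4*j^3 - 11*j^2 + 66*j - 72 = (j + 4)*(j^3 - 8*j^2 + 21*j - 18) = (j - 2)*(j + 4)*(j^2 - 6*j + 9) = (j - 3)*(j - 2)*(j + 4)*(j - 3)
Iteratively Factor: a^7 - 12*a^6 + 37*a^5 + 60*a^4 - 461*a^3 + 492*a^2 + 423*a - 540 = (a - 5)*(a^6 - 7*a^5 + 2*a^4 + 70*a^3 - 111*a^2 - 63*a + 108) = (a - 5)*(a - 3)*(a^5 - 4*a^4 - 10*a^3 + 40*a^2 + 9*a - 36) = (a - 5)*(a - 3)^2*(a^4 - a^3 - 13*a^2 + a + 12) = (a - 5)*(a - 3)^2*(a + 3)*(a^3 - 4*a^2 - a + 4) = (a - 5)*(a - 3)^2*(a - 1)*(a + 3)*(a^2 - 3*a - 4) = (a - 5)*(a - 3)^2*(a - 1)*(a + 1)*(a + 3)*(a - 4)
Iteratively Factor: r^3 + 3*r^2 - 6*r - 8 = (r - 2)*(r^2 + 5*r + 4) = (r - 2)*(r + 4)*(r + 1)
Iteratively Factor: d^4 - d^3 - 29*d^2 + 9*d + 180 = (d - 3)*(d^3 + 2*d^2 - 23*d - 60) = (d - 5)*(d - 3)*(d^2 + 7*d + 12) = (d - 5)*(d - 3)*(d + 4)*(d + 3)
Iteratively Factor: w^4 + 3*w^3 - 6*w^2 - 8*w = (w - 2)*(w^3 + 5*w^2 + 4*w) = (w - 2)*(w + 1)*(w^2 + 4*w) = (w - 2)*(w + 1)*(w + 4)*(w)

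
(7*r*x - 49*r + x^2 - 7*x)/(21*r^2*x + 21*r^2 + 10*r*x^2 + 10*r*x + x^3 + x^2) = (x - 7)/(3*r*x + 3*r + x^2 + x)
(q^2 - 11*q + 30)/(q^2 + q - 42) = (q - 5)/(q + 7)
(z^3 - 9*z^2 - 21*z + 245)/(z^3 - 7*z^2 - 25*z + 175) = (z - 7)/(z - 5)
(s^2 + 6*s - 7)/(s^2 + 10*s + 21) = (s - 1)/(s + 3)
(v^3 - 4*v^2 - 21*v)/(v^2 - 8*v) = (v^2 - 4*v - 21)/(v - 8)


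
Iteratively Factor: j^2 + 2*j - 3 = (j - 1)*(j + 3)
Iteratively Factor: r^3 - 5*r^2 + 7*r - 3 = (r - 3)*(r^2 - 2*r + 1) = (r - 3)*(r - 1)*(r - 1)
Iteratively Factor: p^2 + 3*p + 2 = (p + 2)*(p + 1)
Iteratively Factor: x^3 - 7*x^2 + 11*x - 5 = (x - 5)*(x^2 - 2*x + 1) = (x - 5)*(x - 1)*(x - 1)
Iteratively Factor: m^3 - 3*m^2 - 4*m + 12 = (m - 2)*(m^2 - m - 6) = (m - 3)*(m - 2)*(m + 2)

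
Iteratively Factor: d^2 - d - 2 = (d - 2)*(d + 1)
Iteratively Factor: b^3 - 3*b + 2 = (b - 1)*(b^2 + b - 2) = (b - 1)*(b + 2)*(b - 1)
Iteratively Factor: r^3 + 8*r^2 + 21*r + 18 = (r + 3)*(r^2 + 5*r + 6) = (r + 2)*(r + 3)*(r + 3)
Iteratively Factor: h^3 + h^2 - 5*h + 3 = (h + 3)*(h^2 - 2*h + 1) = (h - 1)*(h + 3)*(h - 1)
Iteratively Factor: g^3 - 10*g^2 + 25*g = (g)*(g^2 - 10*g + 25) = g*(g - 5)*(g - 5)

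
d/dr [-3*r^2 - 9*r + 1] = -6*r - 9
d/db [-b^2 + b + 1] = 1 - 2*b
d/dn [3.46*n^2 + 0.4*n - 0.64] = 6.92*n + 0.4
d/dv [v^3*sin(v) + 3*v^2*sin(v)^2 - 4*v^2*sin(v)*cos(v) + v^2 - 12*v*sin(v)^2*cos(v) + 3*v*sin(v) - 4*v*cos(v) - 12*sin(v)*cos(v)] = v^3*cos(v) + 3*v^2*sin(v) + 3*v^2*sin(2*v) - 4*v^2*cos(2*v) + 7*v*sin(v) - 4*v*sin(2*v) - 9*v*sin(3*v) + 3*v*cos(v) - 3*v*cos(2*v) + 5*v + 3*sin(v) - 7*cos(v) - 12*cos(2*v) + 3*cos(3*v)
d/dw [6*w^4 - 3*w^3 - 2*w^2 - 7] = w*(24*w^2 - 9*w - 4)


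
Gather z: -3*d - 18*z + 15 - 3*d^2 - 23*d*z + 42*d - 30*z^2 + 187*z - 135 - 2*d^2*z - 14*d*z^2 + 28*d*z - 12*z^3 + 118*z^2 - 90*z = -3*d^2 + 39*d - 12*z^3 + z^2*(88 - 14*d) + z*(-2*d^2 + 5*d + 79) - 120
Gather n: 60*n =60*n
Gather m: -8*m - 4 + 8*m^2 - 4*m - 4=8*m^2 - 12*m - 8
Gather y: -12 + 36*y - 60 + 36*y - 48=72*y - 120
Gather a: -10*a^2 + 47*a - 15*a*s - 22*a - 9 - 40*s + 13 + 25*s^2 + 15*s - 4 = -10*a^2 + a*(25 - 15*s) + 25*s^2 - 25*s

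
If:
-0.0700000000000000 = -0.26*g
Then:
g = 0.27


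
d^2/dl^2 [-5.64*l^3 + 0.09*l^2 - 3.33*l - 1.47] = 0.18 - 33.84*l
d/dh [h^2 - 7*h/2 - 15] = 2*h - 7/2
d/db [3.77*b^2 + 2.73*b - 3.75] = 7.54*b + 2.73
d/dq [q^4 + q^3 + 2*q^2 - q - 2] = 4*q^3 + 3*q^2 + 4*q - 1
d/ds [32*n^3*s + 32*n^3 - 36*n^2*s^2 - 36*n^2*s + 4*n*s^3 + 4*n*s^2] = 4*n*(8*n^2 - 18*n*s - 9*n + 3*s^2 + 2*s)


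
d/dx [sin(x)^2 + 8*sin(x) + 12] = 2*(sin(x) + 4)*cos(x)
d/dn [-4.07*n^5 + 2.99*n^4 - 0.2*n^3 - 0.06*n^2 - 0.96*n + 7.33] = -20.35*n^4 + 11.96*n^3 - 0.6*n^2 - 0.12*n - 0.96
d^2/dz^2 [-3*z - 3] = 0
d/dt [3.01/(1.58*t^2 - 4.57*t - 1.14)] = (13.7557 - 9.5116*t)/(-1.58*t^2 + 4.57*t + 1.14)^2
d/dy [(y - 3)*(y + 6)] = 2*y + 3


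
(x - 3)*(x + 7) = x^2 + 4*x - 21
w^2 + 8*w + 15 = (w + 3)*(w + 5)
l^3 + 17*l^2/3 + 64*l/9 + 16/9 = (l + 1/3)*(l + 4/3)*(l + 4)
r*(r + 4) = r^2 + 4*r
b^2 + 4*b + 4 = (b + 2)^2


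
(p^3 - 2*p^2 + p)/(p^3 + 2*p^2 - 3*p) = (p - 1)/(p + 3)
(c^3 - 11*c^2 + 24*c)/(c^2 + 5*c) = (c^2 - 11*c + 24)/(c + 5)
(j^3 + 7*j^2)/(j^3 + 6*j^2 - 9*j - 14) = j^2/(j^2 - j - 2)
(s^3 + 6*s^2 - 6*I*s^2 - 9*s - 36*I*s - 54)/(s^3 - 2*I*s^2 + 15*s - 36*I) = (s + 6)/(s + 4*I)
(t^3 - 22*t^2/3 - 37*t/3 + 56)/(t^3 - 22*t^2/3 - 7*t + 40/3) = (3*t^2 + 2*t - 21)/(3*t^2 + 2*t - 5)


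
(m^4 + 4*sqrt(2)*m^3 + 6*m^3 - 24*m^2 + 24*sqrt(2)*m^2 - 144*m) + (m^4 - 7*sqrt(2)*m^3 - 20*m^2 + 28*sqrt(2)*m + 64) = 2*m^4 - 3*sqrt(2)*m^3 + 6*m^3 - 44*m^2 + 24*sqrt(2)*m^2 - 144*m + 28*sqrt(2)*m + 64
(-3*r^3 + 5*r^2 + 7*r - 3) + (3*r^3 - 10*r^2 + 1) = -5*r^2 + 7*r - 2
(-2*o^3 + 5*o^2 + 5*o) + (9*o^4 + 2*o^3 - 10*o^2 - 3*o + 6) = 9*o^4 - 5*o^2 + 2*o + 6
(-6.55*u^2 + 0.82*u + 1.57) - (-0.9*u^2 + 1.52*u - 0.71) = -5.65*u^2 - 0.7*u + 2.28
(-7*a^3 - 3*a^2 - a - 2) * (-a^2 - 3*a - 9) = 7*a^5 + 24*a^4 + 73*a^3 + 32*a^2 + 15*a + 18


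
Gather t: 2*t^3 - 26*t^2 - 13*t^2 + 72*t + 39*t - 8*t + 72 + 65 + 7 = 2*t^3 - 39*t^2 + 103*t + 144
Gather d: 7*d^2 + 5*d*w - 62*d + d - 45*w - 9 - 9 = 7*d^2 + d*(5*w - 61) - 45*w - 18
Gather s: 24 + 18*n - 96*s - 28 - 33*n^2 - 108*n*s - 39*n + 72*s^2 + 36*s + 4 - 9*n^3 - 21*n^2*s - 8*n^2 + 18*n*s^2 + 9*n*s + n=-9*n^3 - 41*n^2 - 20*n + s^2*(18*n + 72) + s*(-21*n^2 - 99*n - 60)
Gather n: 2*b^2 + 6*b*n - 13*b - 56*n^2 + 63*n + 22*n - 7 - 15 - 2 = 2*b^2 - 13*b - 56*n^2 + n*(6*b + 85) - 24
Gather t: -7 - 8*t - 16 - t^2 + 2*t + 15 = -t^2 - 6*t - 8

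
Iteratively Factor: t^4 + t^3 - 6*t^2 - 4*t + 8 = (t + 2)*(t^3 - t^2 - 4*t + 4) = (t + 2)^2*(t^2 - 3*t + 2) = (t - 2)*(t + 2)^2*(t - 1)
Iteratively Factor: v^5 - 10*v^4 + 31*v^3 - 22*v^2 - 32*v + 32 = (v - 4)*(v^4 - 6*v^3 + 7*v^2 + 6*v - 8) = (v - 4)^2*(v^3 - 2*v^2 - v + 2) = (v - 4)^2*(v - 1)*(v^2 - v - 2) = (v - 4)^2*(v - 1)*(v + 1)*(v - 2)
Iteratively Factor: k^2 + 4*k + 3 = (k + 1)*(k + 3)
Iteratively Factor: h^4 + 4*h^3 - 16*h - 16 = (h + 2)*(h^3 + 2*h^2 - 4*h - 8) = (h - 2)*(h + 2)*(h^2 + 4*h + 4) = (h - 2)*(h + 2)^2*(h + 2)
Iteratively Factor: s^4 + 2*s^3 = (s)*(s^3 + 2*s^2) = s^2*(s^2 + 2*s) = s^3*(s + 2)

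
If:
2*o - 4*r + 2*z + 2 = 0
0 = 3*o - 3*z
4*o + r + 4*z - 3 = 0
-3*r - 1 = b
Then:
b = -10/3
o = 5/18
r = 7/9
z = 5/18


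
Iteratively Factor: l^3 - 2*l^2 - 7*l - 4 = (l - 4)*(l^2 + 2*l + 1) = (l - 4)*(l + 1)*(l + 1)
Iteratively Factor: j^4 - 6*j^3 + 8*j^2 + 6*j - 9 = (j + 1)*(j^3 - 7*j^2 + 15*j - 9) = (j - 1)*(j + 1)*(j^2 - 6*j + 9) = (j - 3)*(j - 1)*(j + 1)*(j - 3)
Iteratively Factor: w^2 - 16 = (w + 4)*(w - 4)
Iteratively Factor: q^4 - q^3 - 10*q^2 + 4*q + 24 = (q - 3)*(q^3 + 2*q^2 - 4*q - 8) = (q - 3)*(q - 2)*(q^2 + 4*q + 4) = (q - 3)*(q - 2)*(q + 2)*(q + 2)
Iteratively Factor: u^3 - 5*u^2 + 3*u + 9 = (u - 3)*(u^2 - 2*u - 3) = (u - 3)^2*(u + 1)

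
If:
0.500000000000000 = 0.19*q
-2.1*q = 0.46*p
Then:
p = -12.01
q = 2.63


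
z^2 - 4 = (z - 2)*(z + 2)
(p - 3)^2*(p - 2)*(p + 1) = p^4 - 7*p^3 + 13*p^2 + 3*p - 18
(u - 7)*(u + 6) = u^2 - u - 42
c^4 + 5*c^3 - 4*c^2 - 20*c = c*(c - 2)*(c + 2)*(c + 5)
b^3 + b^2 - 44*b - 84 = (b - 7)*(b + 2)*(b + 6)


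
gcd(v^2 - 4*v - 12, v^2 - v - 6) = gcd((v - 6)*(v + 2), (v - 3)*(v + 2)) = v + 2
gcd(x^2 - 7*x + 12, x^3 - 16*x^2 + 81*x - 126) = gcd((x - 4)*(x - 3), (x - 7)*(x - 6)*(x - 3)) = x - 3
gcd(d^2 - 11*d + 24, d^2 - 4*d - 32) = d - 8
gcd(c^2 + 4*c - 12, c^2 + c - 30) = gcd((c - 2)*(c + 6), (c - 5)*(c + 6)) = c + 6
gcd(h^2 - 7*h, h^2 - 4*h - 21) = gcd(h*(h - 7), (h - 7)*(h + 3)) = h - 7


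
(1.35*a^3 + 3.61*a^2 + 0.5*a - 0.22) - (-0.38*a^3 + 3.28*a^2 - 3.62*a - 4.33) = 1.73*a^3 + 0.33*a^2 + 4.12*a + 4.11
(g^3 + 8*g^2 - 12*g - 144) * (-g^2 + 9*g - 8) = -g^5 + g^4 + 76*g^3 - 28*g^2 - 1200*g + 1152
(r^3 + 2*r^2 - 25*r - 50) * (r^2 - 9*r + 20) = r^5 - 7*r^4 - 23*r^3 + 215*r^2 - 50*r - 1000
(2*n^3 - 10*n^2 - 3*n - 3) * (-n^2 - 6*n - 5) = -2*n^5 - 2*n^4 + 53*n^3 + 71*n^2 + 33*n + 15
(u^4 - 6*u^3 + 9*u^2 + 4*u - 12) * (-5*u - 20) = -5*u^5 + 10*u^4 + 75*u^3 - 200*u^2 - 20*u + 240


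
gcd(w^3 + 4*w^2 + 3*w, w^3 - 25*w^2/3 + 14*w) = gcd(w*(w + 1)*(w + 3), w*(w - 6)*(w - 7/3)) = w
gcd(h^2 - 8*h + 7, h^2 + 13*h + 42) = 1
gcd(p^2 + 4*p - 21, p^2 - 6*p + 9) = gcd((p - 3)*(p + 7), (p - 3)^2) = p - 3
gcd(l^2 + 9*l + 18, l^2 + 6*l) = l + 6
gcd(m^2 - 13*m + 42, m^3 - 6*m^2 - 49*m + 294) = m^2 - 13*m + 42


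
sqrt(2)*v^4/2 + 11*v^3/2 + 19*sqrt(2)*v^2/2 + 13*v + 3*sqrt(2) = (v + sqrt(2)/2)*(v + sqrt(2))*(v + 3*sqrt(2))*(sqrt(2)*v/2 + 1)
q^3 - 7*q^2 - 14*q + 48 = (q - 8)*(q - 2)*(q + 3)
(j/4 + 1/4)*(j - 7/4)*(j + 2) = j^3/4 + 5*j^2/16 - 13*j/16 - 7/8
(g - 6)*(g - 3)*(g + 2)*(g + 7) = g^4 - 49*g^2 + 36*g + 252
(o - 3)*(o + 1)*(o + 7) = o^3 + 5*o^2 - 17*o - 21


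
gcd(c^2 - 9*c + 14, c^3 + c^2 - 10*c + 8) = c - 2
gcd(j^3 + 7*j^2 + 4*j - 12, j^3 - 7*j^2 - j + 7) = j - 1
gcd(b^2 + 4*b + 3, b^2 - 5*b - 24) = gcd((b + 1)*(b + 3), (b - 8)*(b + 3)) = b + 3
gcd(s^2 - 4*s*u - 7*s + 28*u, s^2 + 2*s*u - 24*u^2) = s - 4*u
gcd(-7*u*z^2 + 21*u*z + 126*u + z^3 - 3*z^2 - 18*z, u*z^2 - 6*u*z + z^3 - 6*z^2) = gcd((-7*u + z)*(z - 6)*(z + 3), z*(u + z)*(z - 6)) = z - 6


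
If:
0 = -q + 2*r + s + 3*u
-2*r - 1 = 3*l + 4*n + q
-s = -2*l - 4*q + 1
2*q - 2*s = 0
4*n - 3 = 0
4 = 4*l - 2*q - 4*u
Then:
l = 47/10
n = 3/4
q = -14/5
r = -153/20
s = -14/5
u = 51/10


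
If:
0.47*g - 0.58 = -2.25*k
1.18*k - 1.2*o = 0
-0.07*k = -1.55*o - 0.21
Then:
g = 1.93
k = -0.14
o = -0.14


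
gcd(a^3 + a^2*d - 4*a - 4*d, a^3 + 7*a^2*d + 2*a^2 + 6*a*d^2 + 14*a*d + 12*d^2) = a^2 + a*d + 2*a + 2*d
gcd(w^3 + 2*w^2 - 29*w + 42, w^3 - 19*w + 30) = w^2 - 5*w + 6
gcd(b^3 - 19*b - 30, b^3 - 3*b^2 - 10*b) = b^2 - 3*b - 10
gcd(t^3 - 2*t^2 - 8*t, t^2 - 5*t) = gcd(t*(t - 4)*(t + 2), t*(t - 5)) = t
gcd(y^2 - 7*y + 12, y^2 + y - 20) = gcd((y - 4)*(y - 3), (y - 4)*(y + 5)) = y - 4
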